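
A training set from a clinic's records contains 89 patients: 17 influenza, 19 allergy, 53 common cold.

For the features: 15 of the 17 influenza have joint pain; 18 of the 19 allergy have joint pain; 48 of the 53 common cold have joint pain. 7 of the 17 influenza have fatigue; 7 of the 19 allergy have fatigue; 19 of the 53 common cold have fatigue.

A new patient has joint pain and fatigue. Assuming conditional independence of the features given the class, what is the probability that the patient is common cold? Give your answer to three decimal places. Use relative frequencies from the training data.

0.573

influenza: (17/89) × (15/17) × (7/17) ≈ 0.0693985
allergy: (19/89) × (18/19) × (7/19) ≈ 0.0745121
common cold: (53/89) × (48/53) × (19/53) ≈ 0.193343
P(common cold | x) = 0.193343 / 0.3372536 ≈ 0.573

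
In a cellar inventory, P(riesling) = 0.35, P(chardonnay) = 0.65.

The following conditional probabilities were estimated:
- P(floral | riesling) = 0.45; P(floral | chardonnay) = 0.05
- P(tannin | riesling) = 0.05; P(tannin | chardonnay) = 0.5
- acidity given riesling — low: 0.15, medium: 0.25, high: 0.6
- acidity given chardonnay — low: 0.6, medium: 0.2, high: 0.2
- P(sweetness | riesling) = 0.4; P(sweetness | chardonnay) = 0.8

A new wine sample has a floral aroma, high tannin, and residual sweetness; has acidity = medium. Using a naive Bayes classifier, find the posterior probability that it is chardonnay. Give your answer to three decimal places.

riesling: 0.35 × 0.45 × 0.05 × 0.25 × 0.4 = 0.0007875
chardonnay: 0.65 × 0.05 × 0.5 × 0.2 × 0.8 = 0.0026
P(chardonnay | x) = 0.0026 / 0.0033875 ≈ 0.768

0.768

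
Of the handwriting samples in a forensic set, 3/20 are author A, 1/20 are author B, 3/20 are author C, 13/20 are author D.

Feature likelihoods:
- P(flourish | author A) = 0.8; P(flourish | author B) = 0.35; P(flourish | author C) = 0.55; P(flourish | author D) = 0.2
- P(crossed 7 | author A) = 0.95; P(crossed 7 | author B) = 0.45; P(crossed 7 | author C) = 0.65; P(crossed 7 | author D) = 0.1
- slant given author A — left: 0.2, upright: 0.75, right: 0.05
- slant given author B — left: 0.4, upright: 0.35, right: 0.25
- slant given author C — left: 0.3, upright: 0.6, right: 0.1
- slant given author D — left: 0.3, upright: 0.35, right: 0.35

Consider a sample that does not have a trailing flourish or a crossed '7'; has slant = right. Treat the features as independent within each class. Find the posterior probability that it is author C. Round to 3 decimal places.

0.014

author A: 0.15 × (1−0.8) × (1−0.95) × 0.05 = 0.000075
author B: 0.05 × (1−0.35) × (1−0.45) × 0.25 = 0.00446875
author C: 0.15 × (1−0.55) × (1−0.65) × 0.1 = 0.0023625
author D: 0.65 × (1−0.2) × (1−0.1) × 0.35 = 0.1638
P(author C | x) = 0.0023625 / 0.17070625 ≈ 0.014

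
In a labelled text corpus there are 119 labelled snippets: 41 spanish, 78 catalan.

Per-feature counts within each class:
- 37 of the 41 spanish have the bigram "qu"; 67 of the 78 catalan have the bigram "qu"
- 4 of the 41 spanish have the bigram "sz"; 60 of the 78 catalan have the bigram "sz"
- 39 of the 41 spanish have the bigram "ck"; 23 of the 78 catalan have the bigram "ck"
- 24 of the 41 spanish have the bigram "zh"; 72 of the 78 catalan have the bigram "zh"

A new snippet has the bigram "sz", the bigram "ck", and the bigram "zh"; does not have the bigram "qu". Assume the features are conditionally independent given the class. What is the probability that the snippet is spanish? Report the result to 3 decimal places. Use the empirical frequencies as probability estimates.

spanish: (41/119) × (4/41) × (4/41) × (39/41) × (24/41) ≈ 0.00182599
catalan: (78/119) × (11/78) × (60/78) × (23/78) × (72/78) ≈ 0.0193541
P(spanish | x) = 0.00182599 / 0.02118009 ≈ 0.086

0.086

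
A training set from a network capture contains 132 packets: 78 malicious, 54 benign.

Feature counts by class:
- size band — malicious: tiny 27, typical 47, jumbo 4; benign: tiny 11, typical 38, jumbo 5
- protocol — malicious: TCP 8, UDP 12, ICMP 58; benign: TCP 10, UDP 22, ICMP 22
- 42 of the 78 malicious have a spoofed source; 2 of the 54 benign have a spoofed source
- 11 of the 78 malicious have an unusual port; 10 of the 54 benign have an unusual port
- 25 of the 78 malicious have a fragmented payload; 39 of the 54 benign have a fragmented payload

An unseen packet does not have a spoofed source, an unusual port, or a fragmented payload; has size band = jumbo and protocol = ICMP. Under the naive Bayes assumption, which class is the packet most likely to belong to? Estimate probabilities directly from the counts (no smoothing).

malicious: (78/132) × (4/78) × (58/78) × (36/78) × (67/78) × (53/78) ≈ 0.00607
benign: (54/132) × (5/54) × (22/54) × (52/54) × (44/54) × (15/54) ≈ 0.0033635
Highest score → malicious.

malicious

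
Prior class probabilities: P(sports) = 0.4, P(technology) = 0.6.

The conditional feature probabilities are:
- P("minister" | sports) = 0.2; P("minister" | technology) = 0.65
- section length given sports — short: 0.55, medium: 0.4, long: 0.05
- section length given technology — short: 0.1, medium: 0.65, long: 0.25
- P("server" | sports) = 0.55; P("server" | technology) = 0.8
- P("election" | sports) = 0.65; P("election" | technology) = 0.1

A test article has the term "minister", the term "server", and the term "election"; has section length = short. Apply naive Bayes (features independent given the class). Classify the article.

sports: 0.4 × 0.2 × 0.55 × 0.55 × 0.65 = 0.01573
technology: 0.6 × 0.65 × 0.1 × 0.8 × 0.1 = 0.00312
Highest score → sports.

sports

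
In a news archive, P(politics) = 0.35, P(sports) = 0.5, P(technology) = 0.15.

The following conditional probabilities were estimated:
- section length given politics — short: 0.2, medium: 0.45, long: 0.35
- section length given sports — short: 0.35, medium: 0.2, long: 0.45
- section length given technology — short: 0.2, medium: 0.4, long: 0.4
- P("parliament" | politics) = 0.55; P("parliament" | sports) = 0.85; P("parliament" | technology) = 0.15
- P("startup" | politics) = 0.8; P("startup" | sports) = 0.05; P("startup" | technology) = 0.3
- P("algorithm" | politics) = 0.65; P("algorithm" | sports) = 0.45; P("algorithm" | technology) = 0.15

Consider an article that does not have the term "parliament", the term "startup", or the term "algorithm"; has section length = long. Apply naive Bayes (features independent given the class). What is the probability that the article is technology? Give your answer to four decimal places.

politics: 0.35 × 0.35 × (1−0.55) × (1−0.8) × (1−0.65) = 0.00385875
sports: 0.5 × 0.45 × (1−0.85) × (1−0.05) × (1−0.45) = 0.017634375
technology: 0.15 × 0.4 × (1−0.15) × (1−0.3) × (1−0.15) = 0.030345
P(technology | x) = 0.030345 / 0.051838125 ≈ 0.5854

0.5854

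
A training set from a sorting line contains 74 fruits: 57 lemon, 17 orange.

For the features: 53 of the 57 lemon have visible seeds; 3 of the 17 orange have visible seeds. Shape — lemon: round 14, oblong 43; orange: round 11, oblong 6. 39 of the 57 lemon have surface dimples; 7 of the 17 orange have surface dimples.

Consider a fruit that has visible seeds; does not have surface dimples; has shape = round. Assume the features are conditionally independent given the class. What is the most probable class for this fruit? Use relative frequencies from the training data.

lemon: (57/74) × (53/57) × (14/57) × (18/57) ≈ 0.0555514
orange: (17/74) × (3/17) × (11/17) × (10/17) ≈ 0.0154307
Highest score → lemon.

lemon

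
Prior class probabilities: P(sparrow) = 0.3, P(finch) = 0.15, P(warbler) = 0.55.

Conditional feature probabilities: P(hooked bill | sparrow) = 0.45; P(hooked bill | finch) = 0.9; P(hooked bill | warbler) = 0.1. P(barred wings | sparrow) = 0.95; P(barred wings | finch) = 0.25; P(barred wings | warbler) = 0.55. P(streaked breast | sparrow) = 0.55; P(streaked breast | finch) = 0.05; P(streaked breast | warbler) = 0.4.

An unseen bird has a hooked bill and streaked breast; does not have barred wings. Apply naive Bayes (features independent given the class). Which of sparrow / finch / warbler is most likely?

warbler

sparrow: 0.3 × 0.45 × (1−0.95) × 0.55 = 0.0037125
finch: 0.15 × 0.9 × (1−0.25) × 0.05 = 0.0050625
warbler: 0.55 × 0.1 × (1−0.55) × 0.4 = 0.0099
Highest score → warbler.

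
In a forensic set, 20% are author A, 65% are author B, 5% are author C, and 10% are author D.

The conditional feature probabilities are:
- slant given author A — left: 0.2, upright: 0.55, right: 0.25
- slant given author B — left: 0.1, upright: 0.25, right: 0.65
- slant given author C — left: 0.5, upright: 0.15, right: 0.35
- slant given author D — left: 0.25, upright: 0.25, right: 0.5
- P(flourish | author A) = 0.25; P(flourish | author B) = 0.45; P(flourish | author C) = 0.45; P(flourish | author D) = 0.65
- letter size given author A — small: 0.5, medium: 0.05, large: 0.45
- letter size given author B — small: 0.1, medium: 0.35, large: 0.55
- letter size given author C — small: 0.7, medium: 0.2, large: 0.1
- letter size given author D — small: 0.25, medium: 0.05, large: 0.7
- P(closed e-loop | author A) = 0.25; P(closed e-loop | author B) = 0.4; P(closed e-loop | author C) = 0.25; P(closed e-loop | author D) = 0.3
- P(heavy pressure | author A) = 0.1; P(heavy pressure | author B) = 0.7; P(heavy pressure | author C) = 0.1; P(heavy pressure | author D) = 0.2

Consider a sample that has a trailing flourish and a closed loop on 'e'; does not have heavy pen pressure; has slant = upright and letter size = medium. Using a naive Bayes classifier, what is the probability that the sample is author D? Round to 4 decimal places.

0.0523

author A: 0.2 × 0.55 × 0.25 × 0.05 × 0.25 × (1−0.1) = 0.000309375
author B: 0.65 × 0.25 × 0.45 × 0.35 × 0.4 × (1−0.7) = 0.00307125
author C: 0.05 × 0.15 × 0.45 × 0.2 × 0.25 × (1−0.1) = 0.000151875
author D: 0.1 × 0.25 × 0.65 × 0.05 × 0.3 × (1−0.2) = 0.000195
P(author D | x) = 0.000195 / 0.0037275 ≈ 0.0523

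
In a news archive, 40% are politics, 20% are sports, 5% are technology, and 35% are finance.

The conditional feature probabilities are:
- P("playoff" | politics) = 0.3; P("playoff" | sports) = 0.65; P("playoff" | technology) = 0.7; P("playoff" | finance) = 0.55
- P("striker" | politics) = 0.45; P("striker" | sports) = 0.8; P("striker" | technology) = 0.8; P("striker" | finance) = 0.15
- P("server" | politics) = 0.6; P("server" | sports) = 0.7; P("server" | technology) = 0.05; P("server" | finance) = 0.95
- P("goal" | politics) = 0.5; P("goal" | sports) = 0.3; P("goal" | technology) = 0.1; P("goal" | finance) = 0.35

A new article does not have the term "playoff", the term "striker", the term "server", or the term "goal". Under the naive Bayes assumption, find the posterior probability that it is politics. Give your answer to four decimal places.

politics: 0.4 × (1−0.3) × (1−0.45) × (1−0.6) × (1−0.5) = 0.0308
sports: 0.2 × (1−0.65) × (1−0.8) × (1−0.7) × (1−0.3) = 0.00294
technology: 0.05 × (1−0.7) × (1−0.8) × (1−0.05) × (1−0.1) = 0.002565
finance: 0.35 × (1−0.55) × (1−0.15) × (1−0.95) × (1−0.35) = 0.0043509375
P(politics | x) = 0.0308 / 0.0406559375 ≈ 0.7576

0.7576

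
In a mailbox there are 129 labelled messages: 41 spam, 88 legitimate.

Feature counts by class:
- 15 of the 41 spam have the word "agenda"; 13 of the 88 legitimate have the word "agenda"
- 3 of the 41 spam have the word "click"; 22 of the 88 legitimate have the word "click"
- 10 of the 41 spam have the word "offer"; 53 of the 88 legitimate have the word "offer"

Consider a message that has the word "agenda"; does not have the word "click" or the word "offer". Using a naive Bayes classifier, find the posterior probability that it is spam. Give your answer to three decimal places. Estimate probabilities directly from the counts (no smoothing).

spam: (41/129) × (15/41) × (38/41) × (31/41) ≈ 0.0814853
legitimate: (88/129) × (13/88) × (66/88) × (35/88) ≈ 0.0300608
P(spam | x) = 0.0814853 / 0.1115461 ≈ 0.731

0.731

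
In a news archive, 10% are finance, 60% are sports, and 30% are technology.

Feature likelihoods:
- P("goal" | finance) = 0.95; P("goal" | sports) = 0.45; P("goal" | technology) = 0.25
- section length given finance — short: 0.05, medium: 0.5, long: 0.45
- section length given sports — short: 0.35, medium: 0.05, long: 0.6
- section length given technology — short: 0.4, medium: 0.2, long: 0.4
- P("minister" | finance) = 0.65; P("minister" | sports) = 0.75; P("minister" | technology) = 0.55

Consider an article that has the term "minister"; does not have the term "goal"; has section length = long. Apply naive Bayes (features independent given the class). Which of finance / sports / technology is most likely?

sports

finance: 0.1 × (1−0.95) × 0.45 × 0.65 = 0.0014625
sports: 0.6 × (1−0.45) × 0.6 × 0.75 = 0.1485
technology: 0.3 × (1−0.25) × 0.4 × 0.55 = 0.0495
Highest score → sports.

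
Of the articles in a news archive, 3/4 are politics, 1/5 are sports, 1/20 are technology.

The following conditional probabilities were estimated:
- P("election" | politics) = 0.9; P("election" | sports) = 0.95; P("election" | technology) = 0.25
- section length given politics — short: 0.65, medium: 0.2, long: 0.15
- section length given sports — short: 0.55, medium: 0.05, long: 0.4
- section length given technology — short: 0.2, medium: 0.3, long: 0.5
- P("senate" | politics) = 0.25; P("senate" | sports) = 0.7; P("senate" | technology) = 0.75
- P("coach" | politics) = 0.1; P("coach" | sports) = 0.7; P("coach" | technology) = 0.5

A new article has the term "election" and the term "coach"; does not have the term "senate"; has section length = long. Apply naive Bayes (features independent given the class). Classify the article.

politics: 0.75 × 0.9 × 0.15 × (1−0.25) × 0.1 = 0.00759375
sports: 0.2 × 0.95 × 0.4 × (1−0.7) × 0.7 = 0.01596
technology: 0.05 × 0.25 × 0.5 × (1−0.75) × 0.5 = 0.00078125
Highest score → sports.

sports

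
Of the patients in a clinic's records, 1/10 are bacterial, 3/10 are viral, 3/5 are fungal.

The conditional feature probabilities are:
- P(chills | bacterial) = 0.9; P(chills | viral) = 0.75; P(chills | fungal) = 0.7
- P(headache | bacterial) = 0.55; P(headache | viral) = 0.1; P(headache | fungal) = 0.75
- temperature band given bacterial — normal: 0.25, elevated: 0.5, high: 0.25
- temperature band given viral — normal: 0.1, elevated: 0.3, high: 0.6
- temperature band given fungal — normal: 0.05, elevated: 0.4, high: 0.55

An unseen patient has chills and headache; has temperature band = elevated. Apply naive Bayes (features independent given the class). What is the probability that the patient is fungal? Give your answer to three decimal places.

0.800

bacterial: 0.1 × 0.9 × 0.55 × 0.5 = 0.02475
viral: 0.3 × 0.75 × 0.1 × 0.3 = 0.00675
fungal: 0.6 × 0.7 × 0.75 × 0.4 = 0.126
P(fungal | x) = 0.126 / 0.1575 ≈ 0.800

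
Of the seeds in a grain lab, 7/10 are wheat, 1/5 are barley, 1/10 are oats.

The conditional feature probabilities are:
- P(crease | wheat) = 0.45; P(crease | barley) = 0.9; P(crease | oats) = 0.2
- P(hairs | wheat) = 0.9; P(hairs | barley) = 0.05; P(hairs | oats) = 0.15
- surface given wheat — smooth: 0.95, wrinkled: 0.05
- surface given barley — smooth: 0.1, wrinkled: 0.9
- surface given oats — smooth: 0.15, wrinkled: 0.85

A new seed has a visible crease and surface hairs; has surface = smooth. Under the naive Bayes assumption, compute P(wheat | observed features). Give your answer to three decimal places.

wheat: 0.7 × 0.45 × 0.9 × 0.95 = 0.269325
barley: 0.2 × 0.9 × 0.05 × 0.1 = 0.0009
oats: 0.1 × 0.2 × 0.15 × 0.15 = 0.00045
P(wheat | x) = 0.269325 / 0.270675 ≈ 0.995

0.995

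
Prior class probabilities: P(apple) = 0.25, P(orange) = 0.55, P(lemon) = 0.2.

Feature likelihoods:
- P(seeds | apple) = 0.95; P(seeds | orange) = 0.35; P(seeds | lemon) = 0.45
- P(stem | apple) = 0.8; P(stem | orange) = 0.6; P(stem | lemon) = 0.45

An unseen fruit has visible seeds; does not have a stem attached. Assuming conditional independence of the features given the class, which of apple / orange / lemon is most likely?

orange

apple: 0.25 × 0.95 × (1−0.8) = 0.0475
orange: 0.55 × 0.35 × (1−0.6) = 0.077
lemon: 0.2 × 0.45 × (1−0.45) = 0.0495
Highest score → orange.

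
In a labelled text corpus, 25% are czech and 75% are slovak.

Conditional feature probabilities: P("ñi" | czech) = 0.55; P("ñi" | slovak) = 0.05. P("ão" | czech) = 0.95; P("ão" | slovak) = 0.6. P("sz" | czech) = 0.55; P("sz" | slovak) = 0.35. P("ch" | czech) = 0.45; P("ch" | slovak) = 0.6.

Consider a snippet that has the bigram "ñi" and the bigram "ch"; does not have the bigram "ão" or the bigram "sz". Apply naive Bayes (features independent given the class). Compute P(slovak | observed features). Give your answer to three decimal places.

0.808

czech: 0.25 × 0.55 × (1−0.95) × (1−0.55) × 0.45 = 0.0013921875
slovak: 0.75 × 0.05 × (1−0.6) × (1−0.35) × 0.6 = 0.00585
P(slovak | x) = 0.00585 / 0.0072421875 ≈ 0.808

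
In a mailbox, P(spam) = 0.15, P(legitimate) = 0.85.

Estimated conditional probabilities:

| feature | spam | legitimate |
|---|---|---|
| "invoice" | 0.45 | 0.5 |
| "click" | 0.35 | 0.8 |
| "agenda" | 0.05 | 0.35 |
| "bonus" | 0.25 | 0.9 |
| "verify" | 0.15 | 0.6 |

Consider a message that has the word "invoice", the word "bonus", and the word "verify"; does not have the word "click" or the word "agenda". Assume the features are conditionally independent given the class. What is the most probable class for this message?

spam: 0.15 × 0.45 × (1−0.35) × (1−0.05) × 0.25 × 0.15 = 0.001563046875
legitimate: 0.85 × 0.5 × (1−0.8) × (1−0.35) × 0.9 × 0.6 = 0.029835
Highest score → legitimate.

legitimate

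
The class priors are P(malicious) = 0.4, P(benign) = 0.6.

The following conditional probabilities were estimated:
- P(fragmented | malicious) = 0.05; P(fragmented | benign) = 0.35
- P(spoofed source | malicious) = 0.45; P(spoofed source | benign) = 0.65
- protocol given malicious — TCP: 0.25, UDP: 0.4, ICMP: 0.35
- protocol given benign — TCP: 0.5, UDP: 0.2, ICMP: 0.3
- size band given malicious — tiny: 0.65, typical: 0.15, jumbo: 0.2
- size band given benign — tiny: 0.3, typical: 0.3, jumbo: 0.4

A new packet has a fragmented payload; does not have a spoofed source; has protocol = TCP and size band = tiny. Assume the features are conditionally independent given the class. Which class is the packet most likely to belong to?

benign

malicious: 0.4 × 0.05 × (1−0.45) × 0.25 × 0.65 = 0.0017875
benign: 0.6 × 0.35 × (1−0.65) × 0.5 × 0.3 = 0.011025
Highest score → benign.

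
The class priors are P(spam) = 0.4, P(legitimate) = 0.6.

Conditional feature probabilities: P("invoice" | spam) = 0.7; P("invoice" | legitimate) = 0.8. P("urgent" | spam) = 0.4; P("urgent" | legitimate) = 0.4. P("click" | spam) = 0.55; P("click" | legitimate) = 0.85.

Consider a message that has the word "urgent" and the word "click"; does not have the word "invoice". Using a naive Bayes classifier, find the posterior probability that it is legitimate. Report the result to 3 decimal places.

0.607

spam: 0.4 × (1−0.7) × 0.4 × 0.55 = 0.0264
legitimate: 0.6 × (1−0.8) × 0.4 × 0.85 = 0.0408
P(legitimate | x) = 0.0408 / 0.0672 ≈ 0.607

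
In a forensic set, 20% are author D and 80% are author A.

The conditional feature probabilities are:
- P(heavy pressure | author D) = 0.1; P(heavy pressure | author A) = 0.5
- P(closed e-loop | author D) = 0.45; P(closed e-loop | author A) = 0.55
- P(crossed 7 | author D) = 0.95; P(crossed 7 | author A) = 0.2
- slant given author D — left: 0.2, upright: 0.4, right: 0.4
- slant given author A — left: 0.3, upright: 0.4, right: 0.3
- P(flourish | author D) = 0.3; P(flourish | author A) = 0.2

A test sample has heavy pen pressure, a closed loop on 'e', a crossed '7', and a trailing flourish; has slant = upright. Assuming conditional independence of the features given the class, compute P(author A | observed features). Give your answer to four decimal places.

0.7743

author D: 0.2 × 0.1 × 0.45 × 0.95 × 0.4 × 0.3 = 0.001026
author A: 0.8 × 0.5 × 0.55 × 0.2 × 0.4 × 0.2 = 0.00352
P(author A | x) = 0.00352 / 0.004546 ≈ 0.7743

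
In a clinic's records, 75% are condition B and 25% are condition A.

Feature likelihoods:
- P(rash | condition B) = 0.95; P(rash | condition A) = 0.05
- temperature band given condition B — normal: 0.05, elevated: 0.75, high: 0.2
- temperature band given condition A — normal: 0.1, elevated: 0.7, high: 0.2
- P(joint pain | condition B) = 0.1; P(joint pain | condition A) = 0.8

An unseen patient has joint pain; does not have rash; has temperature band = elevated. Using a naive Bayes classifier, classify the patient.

condition A

condition B: 0.75 × (1−0.95) × 0.75 × 0.1 = 0.0028125
condition A: 0.25 × (1−0.05) × 0.7 × 0.8 = 0.133
Highest score → condition A.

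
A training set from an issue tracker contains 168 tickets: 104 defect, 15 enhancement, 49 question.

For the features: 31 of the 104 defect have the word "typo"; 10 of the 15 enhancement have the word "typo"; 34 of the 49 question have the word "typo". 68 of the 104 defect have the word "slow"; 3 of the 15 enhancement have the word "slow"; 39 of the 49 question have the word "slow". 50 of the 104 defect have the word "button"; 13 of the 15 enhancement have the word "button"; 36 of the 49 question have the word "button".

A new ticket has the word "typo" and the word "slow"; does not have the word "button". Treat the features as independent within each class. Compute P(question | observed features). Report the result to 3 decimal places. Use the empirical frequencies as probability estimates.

0.400

defect: (104/168) × (31/104) × (68/104) × (54/104) ≈ 0.0626453
enhancement: (15/168) × (10/15) × (3/15) × (2/15) ≈ 0.0015873
question: (49/168) × (34/49) × (39/49) × (13/49) ≈ 0.0427352
P(question | x) = 0.0427352 / 0.1069678 ≈ 0.400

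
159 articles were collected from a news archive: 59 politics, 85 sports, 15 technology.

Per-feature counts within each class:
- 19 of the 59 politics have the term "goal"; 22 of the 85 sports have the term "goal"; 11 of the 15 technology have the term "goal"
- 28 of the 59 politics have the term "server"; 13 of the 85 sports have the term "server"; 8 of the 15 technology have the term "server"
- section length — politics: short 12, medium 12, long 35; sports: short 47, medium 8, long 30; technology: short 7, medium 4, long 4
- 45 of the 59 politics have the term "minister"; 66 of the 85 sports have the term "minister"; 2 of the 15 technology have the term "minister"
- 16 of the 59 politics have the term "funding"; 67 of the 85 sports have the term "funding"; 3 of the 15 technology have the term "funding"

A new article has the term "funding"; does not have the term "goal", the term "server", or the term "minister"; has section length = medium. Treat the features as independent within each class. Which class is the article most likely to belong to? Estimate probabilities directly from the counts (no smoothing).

sports

politics: (59/159) × (40/59) × (31/59) × (12/59) × (14/59) × (16/59) ≈ 0.00173
sports: (85/159) × (63/85) × (72/85) × (8/85) × (19/85) × (67/85) ≈ 0.00556568
technology: (15/159) × (4/15) × (7/15) × (4/15) × (13/15) × (3/15) ≈ 0.000542651
Highest score → sports.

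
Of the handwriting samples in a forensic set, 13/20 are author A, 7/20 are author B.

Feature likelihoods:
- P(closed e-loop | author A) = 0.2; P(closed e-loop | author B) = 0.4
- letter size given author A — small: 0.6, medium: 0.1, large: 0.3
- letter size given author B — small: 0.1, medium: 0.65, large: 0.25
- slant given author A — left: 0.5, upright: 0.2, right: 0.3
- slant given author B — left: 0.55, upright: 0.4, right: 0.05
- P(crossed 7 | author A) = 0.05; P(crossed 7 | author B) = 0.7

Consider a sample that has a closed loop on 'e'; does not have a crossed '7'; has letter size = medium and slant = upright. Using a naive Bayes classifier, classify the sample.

author B

author A: 0.65 × 0.2 × 0.1 × 0.2 × (1−0.05) = 0.00247
author B: 0.35 × 0.4 × 0.65 × 0.4 × (1−0.7) = 0.01092
Highest score → author B.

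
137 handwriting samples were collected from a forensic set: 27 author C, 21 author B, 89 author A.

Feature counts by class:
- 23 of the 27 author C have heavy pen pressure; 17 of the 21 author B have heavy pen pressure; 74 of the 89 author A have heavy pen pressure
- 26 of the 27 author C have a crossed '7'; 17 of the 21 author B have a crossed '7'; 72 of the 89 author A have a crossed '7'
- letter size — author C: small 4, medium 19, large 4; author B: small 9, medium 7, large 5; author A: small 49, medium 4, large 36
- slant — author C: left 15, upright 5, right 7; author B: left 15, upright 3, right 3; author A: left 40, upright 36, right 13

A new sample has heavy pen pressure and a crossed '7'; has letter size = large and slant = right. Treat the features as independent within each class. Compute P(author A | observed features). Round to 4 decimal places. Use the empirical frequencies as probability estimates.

0.7284

author C: (27/137) × (23/27) × (26/27) × (4/27) × (7/27) ≈ 0.00620937
author B: (21/137) × (17/21) × (17/21) × (5/21) × (3/21) ≈ 0.00341673
author A: (89/137) × (74/89) × (72/89) × (36/89) × (13/89) ≈ 0.0258178
P(author A | x) = 0.0258178 / 0.0354439 ≈ 0.7284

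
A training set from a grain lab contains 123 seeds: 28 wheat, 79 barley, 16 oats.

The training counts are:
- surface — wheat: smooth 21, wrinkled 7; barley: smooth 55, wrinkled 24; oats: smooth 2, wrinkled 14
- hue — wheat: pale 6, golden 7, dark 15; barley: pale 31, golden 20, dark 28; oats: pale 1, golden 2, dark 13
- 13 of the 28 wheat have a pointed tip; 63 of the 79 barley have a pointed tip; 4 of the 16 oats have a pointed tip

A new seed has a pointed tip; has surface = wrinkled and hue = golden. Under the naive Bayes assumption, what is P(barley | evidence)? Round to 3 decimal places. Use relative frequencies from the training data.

0.795

wheat: (28/123) × (7/28) × (7/28) × (13/28) ≈ 0.00660569
barley: (79/123) × (24/79) × (20/79) × (63/79) ≈ 0.0393933
oats: (16/123) × (14/16) × (2/16) × (4/16) ≈ 0.00355691
P(barley | x) = 0.0393933 / 0.0495559 ≈ 0.795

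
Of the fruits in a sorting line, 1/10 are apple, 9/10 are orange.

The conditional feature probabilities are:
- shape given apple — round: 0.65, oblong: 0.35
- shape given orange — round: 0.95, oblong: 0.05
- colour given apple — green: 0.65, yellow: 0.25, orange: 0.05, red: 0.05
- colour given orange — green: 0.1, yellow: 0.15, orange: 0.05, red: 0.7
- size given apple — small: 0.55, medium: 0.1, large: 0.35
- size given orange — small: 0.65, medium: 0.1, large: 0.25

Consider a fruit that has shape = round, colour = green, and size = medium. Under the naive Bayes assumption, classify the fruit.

apple: 0.1 × 0.65 × 0.65 × 0.1 = 0.004225
orange: 0.9 × 0.95 × 0.1 × 0.1 = 0.00855
Highest score → orange.

orange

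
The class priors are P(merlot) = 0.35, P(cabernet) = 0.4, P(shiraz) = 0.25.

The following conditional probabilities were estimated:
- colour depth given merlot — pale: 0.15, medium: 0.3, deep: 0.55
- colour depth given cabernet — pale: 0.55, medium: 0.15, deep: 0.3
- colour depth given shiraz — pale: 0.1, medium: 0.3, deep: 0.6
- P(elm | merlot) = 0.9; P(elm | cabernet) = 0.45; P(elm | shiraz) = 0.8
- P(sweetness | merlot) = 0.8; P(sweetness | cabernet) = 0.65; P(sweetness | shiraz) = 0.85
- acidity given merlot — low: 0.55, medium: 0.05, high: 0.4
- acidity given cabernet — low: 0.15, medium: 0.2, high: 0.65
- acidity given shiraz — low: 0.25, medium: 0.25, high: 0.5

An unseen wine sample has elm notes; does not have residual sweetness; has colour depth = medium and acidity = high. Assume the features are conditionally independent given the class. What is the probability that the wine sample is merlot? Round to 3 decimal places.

0.415

merlot: 0.35 × 0.3 × 0.9 × (1−0.8) × 0.4 = 0.00756
cabernet: 0.4 × 0.15 × 0.45 × (1−0.65) × 0.65 = 0.0061425
shiraz: 0.25 × 0.3 × 0.8 × (1−0.85) × 0.5 = 0.0045
P(merlot | x) = 0.00756 / 0.0182025 ≈ 0.415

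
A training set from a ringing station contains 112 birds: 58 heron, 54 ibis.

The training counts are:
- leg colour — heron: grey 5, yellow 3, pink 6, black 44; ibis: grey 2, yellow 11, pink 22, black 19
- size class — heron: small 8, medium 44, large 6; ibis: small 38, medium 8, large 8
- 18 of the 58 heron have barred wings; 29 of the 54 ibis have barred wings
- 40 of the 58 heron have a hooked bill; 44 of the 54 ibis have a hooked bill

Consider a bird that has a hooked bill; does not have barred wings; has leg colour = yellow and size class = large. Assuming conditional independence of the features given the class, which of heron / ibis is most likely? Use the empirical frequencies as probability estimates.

heron: (58/112) × (3/58) × (6/58) × (40/58) × (40/58) ≈ 0.00131792
ibis: (54/112) × (11/54) × (8/54) × (25/54) × (44/54) ≈ 0.00548878
Highest score → ibis.

ibis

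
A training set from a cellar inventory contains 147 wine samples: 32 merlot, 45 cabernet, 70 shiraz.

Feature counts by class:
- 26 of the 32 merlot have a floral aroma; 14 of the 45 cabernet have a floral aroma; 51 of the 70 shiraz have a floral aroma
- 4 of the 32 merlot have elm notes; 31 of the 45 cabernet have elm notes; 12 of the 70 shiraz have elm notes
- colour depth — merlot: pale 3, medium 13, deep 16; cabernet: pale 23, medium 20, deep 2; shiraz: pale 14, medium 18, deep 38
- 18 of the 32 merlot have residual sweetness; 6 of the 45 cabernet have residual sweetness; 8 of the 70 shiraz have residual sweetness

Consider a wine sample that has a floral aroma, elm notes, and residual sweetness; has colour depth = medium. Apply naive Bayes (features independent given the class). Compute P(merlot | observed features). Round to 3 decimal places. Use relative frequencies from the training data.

0.473

merlot: (32/147) × (26/32) × (4/32) × (13/32) × (18/32) ≈ 0.00505222
cabernet: (45/147) × (14/45) × (31/45) × (20/45) × (6/45) ≈ 0.00388791
shiraz: (70/147) × (51/70) × (12/70) × (18/70) × (8/70) ≈ 0.00174784
P(merlot | x) = 0.00505222 / 0.01068797 ≈ 0.473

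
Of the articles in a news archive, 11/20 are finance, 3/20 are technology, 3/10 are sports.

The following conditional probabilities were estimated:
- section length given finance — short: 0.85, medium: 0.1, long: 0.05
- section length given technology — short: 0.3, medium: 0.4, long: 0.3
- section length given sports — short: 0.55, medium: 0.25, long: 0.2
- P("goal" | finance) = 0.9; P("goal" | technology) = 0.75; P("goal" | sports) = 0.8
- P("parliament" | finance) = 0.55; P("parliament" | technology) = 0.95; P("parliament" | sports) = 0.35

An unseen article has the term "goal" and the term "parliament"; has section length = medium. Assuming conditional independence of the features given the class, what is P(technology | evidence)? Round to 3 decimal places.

finance: 0.55 × 0.1 × 0.9 × 0.55 = 0.027225
technology: 0.15 × 0.4 × 0.75 × 0.95 = 0.04275
sports: 0.3 × 0.25 × 0.8 × 0.35 = 0.021
P(technology | x) = 0.04275 / 0.090975 ≈ 0.470

0.470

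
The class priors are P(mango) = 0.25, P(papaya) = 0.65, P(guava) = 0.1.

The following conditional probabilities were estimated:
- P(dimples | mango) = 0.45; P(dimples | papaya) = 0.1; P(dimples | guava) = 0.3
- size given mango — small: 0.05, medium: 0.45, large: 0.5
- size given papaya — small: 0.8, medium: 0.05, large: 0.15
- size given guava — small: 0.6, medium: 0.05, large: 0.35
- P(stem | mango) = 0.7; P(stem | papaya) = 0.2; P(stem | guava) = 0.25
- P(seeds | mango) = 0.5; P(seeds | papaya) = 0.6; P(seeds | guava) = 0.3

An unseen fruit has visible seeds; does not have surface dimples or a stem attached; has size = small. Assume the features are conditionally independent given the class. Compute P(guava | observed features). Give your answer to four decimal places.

mango: 0.25 × (1−0.45) × 0.05 × (1−0.7) × 0.5 = 0.00103125
papaya: 0.65 × (1−0.1) × 0.8 × (1−0.2) × 0.6 = 0.22464
guava: 0.1 × (1−0.3) × 0.6 × (1−0.25) × 0.3 = 0.00945
P(guava | x) = 0.00945 / 0.23512125 ≈ 0.0402

0.0402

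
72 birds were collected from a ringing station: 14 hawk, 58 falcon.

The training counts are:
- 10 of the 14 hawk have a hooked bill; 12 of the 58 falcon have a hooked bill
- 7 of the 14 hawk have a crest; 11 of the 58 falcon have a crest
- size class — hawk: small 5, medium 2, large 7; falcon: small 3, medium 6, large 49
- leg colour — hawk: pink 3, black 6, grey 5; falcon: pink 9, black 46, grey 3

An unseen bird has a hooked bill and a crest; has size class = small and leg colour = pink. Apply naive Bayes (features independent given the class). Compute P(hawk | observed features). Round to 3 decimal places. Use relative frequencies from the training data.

hawk: (14/72) × (10/14) × (7/14) × (5/14) × (3/14) ≈ 0.00531463
falcon: (58/72) × (12/58) × (11/58) × (3/58) × (9/58) ≈ 0.0002537
P(hawk | x) = 0.00531463 / 0.00556833 ≈ 0.954

0.954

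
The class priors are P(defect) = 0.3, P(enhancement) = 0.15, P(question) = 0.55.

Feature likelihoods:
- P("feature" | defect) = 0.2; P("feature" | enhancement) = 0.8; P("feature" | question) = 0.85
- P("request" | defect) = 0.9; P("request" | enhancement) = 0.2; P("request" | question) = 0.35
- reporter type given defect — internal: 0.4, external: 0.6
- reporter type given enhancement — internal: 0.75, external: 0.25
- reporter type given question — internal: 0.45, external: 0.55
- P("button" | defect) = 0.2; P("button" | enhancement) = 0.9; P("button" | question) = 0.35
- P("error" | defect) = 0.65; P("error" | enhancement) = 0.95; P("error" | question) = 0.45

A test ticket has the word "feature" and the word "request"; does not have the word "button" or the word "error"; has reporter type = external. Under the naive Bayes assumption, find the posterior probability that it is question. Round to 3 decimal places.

0.779

defect: 0.3 × 0.2 × 0.9 × 0.6 × (1−0.2) × (1−0.65) = 0.009072
enhancement: 0.15 × 0.8 × 0.2 × 0.25 × (1−0.9) × (1−0.95) = 0.00003
question: 0.55 × 0.85 × 0.35 × 0.55 × (1−0.35) × (1−0.45) = 0.032172765625
P(question | x) = 0.032172765625 / 0.041274765625 ≈ 0.779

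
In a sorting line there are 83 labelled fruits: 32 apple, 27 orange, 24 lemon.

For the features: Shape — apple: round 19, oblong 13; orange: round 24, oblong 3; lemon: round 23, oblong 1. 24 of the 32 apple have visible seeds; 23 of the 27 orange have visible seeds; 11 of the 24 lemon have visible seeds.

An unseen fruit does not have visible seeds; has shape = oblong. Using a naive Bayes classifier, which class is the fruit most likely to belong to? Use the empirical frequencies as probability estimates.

apple: (32/83) × (13/32) × (8/32) ≈ 0.0391566
orange: (27/83) × (3/27) × (4/27) ≈ 0.00535475
lemon: (24/83) × (1/24) × (13/24) ≈ 0.0065261
Highest score → apple.

apple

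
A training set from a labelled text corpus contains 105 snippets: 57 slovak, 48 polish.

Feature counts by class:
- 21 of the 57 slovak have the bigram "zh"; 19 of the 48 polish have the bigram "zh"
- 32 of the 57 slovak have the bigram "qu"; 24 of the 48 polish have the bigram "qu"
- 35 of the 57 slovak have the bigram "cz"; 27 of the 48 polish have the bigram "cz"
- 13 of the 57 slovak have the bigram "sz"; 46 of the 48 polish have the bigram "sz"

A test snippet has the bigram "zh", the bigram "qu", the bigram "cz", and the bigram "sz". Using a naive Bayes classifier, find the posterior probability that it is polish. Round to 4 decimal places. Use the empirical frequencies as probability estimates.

0.7562

slovak: (57/105) × (21/57) × (32/57) × (35/57) × (13/57) ≈ 0.0157241
polish: (48/105) × (19/48) × (24/48) × (27/48) × (46/48) ≈ 0.0487723
P(polish | x) = 0.0487723 / 0.0644964 ≈ 0.7562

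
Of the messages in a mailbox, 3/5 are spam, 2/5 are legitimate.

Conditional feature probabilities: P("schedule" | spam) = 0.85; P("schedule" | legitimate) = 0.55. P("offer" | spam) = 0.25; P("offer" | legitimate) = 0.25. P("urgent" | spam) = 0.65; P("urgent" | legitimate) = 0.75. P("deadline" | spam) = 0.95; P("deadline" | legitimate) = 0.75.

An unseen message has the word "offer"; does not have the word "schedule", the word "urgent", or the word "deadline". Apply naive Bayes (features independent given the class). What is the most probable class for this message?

spam: 0.6 × (1−0.85) × 0.25 × (1−0.65) × (1−0.95) = 0.00039375
legitimate: 0.4 × (1−0.55) × 0.25 × (1−0.75) × (1−0.75) = 0.0028125
Highest score → legitimate.

legitimate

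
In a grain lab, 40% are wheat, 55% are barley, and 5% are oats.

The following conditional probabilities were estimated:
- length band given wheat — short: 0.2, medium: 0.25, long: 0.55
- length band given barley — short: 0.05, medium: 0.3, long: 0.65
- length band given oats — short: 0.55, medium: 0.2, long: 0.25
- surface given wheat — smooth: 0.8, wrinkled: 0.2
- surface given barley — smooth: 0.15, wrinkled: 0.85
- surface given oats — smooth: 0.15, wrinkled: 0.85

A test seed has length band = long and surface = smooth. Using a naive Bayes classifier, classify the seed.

wheat: 0.4 × 0.55 × 0.8 = 0.176
barley: 0.55 × 0.65 × 0.15 = 0.053625
oats: 0.05 × 0.25 × 0.15 = 0.001875
Highest score → wheat.

wheat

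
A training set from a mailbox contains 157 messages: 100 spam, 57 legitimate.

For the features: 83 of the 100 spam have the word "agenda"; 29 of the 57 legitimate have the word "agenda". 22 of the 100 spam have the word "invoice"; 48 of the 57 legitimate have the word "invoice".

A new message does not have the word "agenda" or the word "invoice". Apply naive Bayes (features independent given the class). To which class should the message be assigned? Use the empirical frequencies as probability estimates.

spam: (100/157) × (17/100) × (78/100) ≈ 0.0844586
legitimate: (57/157) × (28/57) × (9/57) ≈ 0.0281596
Highest score → spam.

spam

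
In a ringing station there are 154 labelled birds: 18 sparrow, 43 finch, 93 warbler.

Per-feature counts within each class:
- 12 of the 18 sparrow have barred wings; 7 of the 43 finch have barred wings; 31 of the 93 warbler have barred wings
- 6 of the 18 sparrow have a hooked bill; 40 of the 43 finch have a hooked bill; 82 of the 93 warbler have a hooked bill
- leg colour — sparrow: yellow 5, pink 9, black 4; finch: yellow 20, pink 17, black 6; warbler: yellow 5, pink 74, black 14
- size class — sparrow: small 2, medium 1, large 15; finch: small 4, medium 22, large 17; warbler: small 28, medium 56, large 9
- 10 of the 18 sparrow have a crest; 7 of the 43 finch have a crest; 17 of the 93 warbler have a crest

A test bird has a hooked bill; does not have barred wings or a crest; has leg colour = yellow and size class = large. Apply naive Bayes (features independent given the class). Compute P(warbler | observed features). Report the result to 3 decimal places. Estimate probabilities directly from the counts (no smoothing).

sparrow: (18/154) × (6/18) × (6/18) × (5/18) × (15/18) × (8/18) ≈ 0.00133611
finch: (43/154) × (36/43) × (40/43) × (20/43) × (17/43) × (36/43) ≈ 0.0334772
warbler: (93/154) × (62/93) × (82/93) × (5/93) × (9/93) × (76/93) ≈ 0.00150931
P(warbler | x) = 0.00150931 / 0.03632262 ≈ 0.042

0.042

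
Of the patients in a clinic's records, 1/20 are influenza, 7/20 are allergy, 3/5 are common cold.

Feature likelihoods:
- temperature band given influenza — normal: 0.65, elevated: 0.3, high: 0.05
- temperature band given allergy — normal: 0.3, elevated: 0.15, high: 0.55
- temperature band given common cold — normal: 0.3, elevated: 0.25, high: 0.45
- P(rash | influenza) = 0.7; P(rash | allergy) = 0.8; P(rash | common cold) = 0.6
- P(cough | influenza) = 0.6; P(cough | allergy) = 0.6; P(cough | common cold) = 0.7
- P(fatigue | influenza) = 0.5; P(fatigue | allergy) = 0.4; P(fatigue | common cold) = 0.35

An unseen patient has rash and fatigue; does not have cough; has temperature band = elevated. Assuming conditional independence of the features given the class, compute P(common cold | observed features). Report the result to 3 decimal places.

0.517

influenza: 0.05 × 0.3 × 0.7 × (1−0.6) × 0.5 = 0.0021
allergy: 0.35 × 0.15 × 0.8 × (1−0.6) × 0.4 = 0.00672
common cold: 0.6 × 0.25 × 0.6 × (1−0.7) × 0.35 = 0.00945
P(common cold | x) = 0.00945 / 0.01827 ≈ 0.517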